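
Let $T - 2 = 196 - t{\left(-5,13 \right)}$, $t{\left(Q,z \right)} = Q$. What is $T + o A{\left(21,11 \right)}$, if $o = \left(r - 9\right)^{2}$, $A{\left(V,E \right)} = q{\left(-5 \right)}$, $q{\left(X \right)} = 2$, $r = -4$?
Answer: $541$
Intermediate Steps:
$T = 203$ ($T = 2 + \left(196 - -5\right) = 2 + \left(196 + 5\right) = 2 + 201 = 203$)
$A{\left(V,E \right)} = 2$
$o = 169$ ($o = \left(-4 - 9\right)^{2} = \left(-13\right)^{2} = 169$)
$T + o A{\left(21,11 \right)} = 203 + 169 \cdot 2 = 203 + 338 = 541$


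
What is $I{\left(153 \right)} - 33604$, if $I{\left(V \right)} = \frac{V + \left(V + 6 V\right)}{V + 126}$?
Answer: $- \frac{1041588}{31} \approx -33600.0$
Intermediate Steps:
$I{\left(V \right)} = \frac{8 V}{126 + V}$ ($I{\left(V \right)} = \frac{V + 7 V}{126 + V} = \frac{8 V}{126 + V}$)
$I{\left(153 \right)} - 33604 = 8 \cdot 153 \frac{1}{126 + 153} - 33604 = 8 \cdot 153 \cdot \frac{1}{279} - 33604 = \frac{136}{31} - 33604 = - \frac{1041588}{31}$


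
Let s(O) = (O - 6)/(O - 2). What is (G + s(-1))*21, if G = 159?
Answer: 3388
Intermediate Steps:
s(O) = (-6 + O)/(-2 + O)
(G + s(-1))*21 = (159 + (-6 - 1)/(-2 - 1))*21 = (159 - 7/(-3))*21 = (159 - 1/3*(-7))*21 = (159 + 7/3)*21 = (484/3)*21 = 3388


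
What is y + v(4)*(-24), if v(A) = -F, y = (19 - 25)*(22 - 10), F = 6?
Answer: 72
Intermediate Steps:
y = -72 (y = -6*12 = -72)
v(A) = -6 (v(A) = -1*6 = -6)
y + v(4)*(-24) = -72 - 6*(-24) = -72 + 144 = 72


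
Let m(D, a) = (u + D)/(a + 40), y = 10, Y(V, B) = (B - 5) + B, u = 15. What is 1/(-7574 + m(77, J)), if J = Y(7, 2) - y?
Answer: -29/219554 ≈ -0.00013209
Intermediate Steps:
Y(V, B) = -5 + 2*B (Y(V, B) = (-5 + B) + B = -5 + 2*B)
J = -11 (J = (-5 + 2*2) - 1*10 = (-5 + 4) - 10 = -1 - 10 = -11)
m(D, a) = (15 + D)/(40 + a) (m(D, a) = (15 + D)/(a + 40) = (15 + D)/(40 + a))
1/(-7574 + m(77, J)) = 1/(-7574 + (15 + 77)/(40 - 11)) = 1/(-7574 + 92/29) = 1/(-219554/29) = -29/219554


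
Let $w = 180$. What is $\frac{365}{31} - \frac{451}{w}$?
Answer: $\frac{51719}{5580} \approx 9.2686$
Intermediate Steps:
$\frac{365}{31} - \frac{451}{w} = \frac{365}{31} - \frac{451}{180} = \frac{51719}{5580}$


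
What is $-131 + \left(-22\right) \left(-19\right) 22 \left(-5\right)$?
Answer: $-46111$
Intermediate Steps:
$-131 + \left(-22\right) \left(-19\right) 22 \left(-5\right) = -131 + 418 \left(-110\right) = -131 - 45980 = -46111$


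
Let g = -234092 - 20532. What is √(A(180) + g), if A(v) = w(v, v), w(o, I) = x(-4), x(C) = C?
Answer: 6*I*√7073 ≈ 504.61*I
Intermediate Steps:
w(o, I) = -4
A(v) = -4
g = -254624
√(A(180) + g) = √(-4 - 254624) = √(-254628) = 6*I*√7073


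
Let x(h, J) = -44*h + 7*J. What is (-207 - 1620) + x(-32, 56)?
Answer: -27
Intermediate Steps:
(-207 - 1620) + x(-32, 56) = (-207 - 1620) + (-44*(-32) + 7*56) = -1827 + (1408 + 392) = -1827 + 1800 = -27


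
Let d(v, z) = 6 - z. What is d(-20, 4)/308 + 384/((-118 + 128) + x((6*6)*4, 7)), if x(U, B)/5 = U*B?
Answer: 32093/388850 ≈ 0.082533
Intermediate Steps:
x(U, B) = 5*B*U (x(U, B) = 5*(U*B) = 5*(B*U) = 5*B*U)
d(-20, 4)/308 + 384/((-118 + 128) + x((6*6)*4, 7)) = (6 - 1*4)/308 + 384/((-118 + 128) + 5*7*((6*6)*4)) = (6 - 4)*(1/308) + 384/(10 + 5*7*(36*4)) = 2*(1/308) + 384/(10 + 5*7*144) = 1/154 + 384/(10 + 5040) = 1/154 + 384/5050 = 1/154 + 384*(1/5050) = 1/154 + 192/2525 = 32093/388850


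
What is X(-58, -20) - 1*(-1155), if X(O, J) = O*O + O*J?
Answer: 5679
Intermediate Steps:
X(O, J) = O**2 + J*O
X(-58, -20) - 1*(-1155) = -58*(-20 - 58) - 1*(-1155) = -58*(-78) + 1155 = 4524 + 1155 = 5679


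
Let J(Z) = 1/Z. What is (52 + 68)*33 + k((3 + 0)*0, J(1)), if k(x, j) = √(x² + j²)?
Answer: 3961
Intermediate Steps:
k(x, j) = √(j² + x²)
(52 + 68)*33 + k((3 + 0)*0, J(1)) = (52 + 68)*33 + √((1/1)² + ((3 + 0)*0)²) = 120*33 + √(1² + (3*0)²) = 3960 + √(1 + 0²) = 3960 + √(1 + 0) = 3960 + √1 = 3960 + 1 = 3961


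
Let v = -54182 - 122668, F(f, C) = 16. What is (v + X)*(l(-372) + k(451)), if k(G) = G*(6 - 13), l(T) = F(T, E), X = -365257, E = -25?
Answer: 1702758087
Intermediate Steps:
l(T) = 16
k(G) = -7*G (k(G) = G*(-7) = -7*G)
v = -176850
(v + X)*(l(-372) + k(451)) = (-176850 - 365257)*(16 - 7*451) = -542107*(16 - 3157) = -542107*(-3141) = 1702758087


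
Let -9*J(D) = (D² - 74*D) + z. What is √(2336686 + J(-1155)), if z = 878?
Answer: √19609801/3 ≈ 1476.1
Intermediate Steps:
J(D) = -878/9 - D²/9 + 74*D/9 (J(D) = -((D² - 74*D) + 878)/9 = -(878 + D² - 74*D)/9 = -878/9 - D²/9 + 74*D/9)
√(2336686 + J(-1155)) = √(2336686 + (-878/9 - ⅑*(-1155)² + (74/9)*(-1155))) = √(2336686 + (-878/9 - ⅑*1334025 - 28490/3)) = √(2336686 + (-878/9 - 148225 - 28490/3)) = √(2336686 - 1420373/9) = √(19609801/9) = √19609801/3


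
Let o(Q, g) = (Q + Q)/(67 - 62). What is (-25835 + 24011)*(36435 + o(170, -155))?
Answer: -66581472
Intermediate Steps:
o(Q, g) = 2*Q/5 (o(Q, g) = (2*Q)/5 = (2*Q)*(⅕) = 2*Q/5)
(-25835 + 24011)*(36435 + o(170, -155)) = (-25835 + 24011)*(36435 + (⅖)*170) = -1824*(36435 + 68) = -1824*36503 = -66581472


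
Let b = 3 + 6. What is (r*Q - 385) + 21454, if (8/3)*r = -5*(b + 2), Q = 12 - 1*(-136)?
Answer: 36033/2 ≈ 18017.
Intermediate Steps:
b = 9
Q = 148 (Q = 12 + 136 = 148)
r = -165/8 (r = 3*(-5*(9 + 2))/8 = 3*(-5*11)/8 = (3/8)*(-55) = -165/8 ≈ -20.625)
(r*Q - 385) + 21454 = (-165/8*148 - 385) + 21454 = (-6105/2 - 385) + 21454 = -6875/2 + 21454 = 36033/2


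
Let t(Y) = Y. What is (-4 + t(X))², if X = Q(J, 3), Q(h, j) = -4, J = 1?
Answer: 64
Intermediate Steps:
X = -4
(-4 + t(X))² = (-4 - 4)² = (-8)² = 64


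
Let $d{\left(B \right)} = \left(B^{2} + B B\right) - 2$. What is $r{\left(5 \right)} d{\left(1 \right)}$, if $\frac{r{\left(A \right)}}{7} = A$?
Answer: $0$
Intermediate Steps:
$r{\left(A \right)} = 7 A$
$d{\left(B \right)} = -2 + 2 B^{2}$ ($d{\left(B \right)} = \left(B^{2} + B^{2}\right) - 2 = 2 B^{2} - 2 = -2 + 2 B^{2}$)
$r{\left(5 \right)} d{\left(1 \right)} = 7 \cdot 5 \left(-2 + 2 \cdot 1^{2}\right) = 35 \left(-2 + 2 \cdot 1\right) = 35 \left(-2 + 2\right) = 35 \cdot 0 = 0$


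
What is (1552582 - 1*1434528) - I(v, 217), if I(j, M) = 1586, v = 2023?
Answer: 116468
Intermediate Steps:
(1552582 - 1*1434528) - I(v, 217) = (1552582 - 1*1434528) - 1*1586 = (1552582 - 1434528) - 1586 = 118054 - 1586 = 116468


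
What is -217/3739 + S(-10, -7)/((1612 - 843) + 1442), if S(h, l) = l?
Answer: -505960/8266929 ≈ -0.061203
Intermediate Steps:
-217/3739 + S(-10, -7)/((1612 - 843) + 1442) = -217/3739 - 7/((1612 - 843) + 1442) = -217*1/3739 - 7/(769 + 1442) = -217/3739 - 7/2211 = -505960/8266929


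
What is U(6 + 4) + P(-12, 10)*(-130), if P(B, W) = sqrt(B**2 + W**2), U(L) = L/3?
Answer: 10/3 - 260*sqrt(61) ≈ -2027.3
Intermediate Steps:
U(L) = L/3 (U(L) = L*(1/3) = L/3)
U(6 + 4) + P(-12, 10)*(-130) = (6 + 4)/3 + sqrt((-12)**2 + 10**2)*(-130) = (1/3)*10 + sqrt(144 + 100)*(-130) = 10/3 + sqrt(244)*(-130) = 10/3 + (2*sqrt(61))*(-130) = 10/3 - 260*sqrt(61)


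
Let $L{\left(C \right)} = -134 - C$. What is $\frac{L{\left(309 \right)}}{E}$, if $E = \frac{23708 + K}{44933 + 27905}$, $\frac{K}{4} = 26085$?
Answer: $- \frac{16133617}{64024} \approx -251.99$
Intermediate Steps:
$K = 104340$ ($K = 4 \cdot 26085 = 104340$)
$E = \frac{64024}{36419}$ ($E = \frac{23708 + 104340}{44933 + 27905} = \frac{128048}{72838} = 128048 \cdot \frac{1}{72838} = \frac{64024}{36419} \approx 1.758$)
$\frac{L{\left(309 \right)}}{E} = \frac{-134 - 309}{\frac{64024}{36419}} = \left(-134 - 309\right) \frac{36419}{64024} = \left(-443\right) \frac{36419}{64024} = - \frac{16133617}{64024}$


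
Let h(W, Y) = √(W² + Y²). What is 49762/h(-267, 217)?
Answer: 24881*√118378/59189 ≈ 144.63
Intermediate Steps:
49762/h(-267, 217) = 49762/(√((-267)² + 217²)) = 49762/(√(71289 + 47089)) = 49762/(√118378) = 49762*(√118378/118378) = 24881*√118378/59189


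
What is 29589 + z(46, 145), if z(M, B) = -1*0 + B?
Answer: 29734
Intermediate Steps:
z(M, B) = B (z(M, B) = 0 + B = B)
29589 + z(46, 145) = 29589 + 145 = 29734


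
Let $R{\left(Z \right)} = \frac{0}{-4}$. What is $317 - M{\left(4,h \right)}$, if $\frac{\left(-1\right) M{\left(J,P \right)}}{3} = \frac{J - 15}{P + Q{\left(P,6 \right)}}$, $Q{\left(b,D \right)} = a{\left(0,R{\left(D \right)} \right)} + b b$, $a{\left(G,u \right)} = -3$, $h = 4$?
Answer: $\frac{5356}{17} \approx 315.06$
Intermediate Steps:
$R{\left(Z \right)} = 0$ ($R{\left(Z \right)} = 0 \left(- \frac{1}{4}\right) = 0$)
$Q{\left(b,D \right)} = -3 + b^{2}$ ($Q{\left(b,D \right)} = -3 + b b = -3 + b^{2}$)
$M{\left(J,P \right)} = - \frac{3 \left(-15 + J\right)}{-3 + P + P^{2}}$ ($M{\left(J,P \right)} = - 3 \frac{J - 15}{P + \left(-3 + P^{2}\right)} = - 3 \frac{-15 + J}{-3 + P + P^{2}} = - \frac{3 \left(-15 + J\right)}{-3 + P + P^{2}}$)
$317 - M{\left(4,h \right)} = 317 - \frac{3 \left(15 - 4\right)}{-3 + 4 + 4^{2}} = 317 - \frac{3 \left(15 - 4\right)}{-3 + 4 + 16} = 317 - 3 \cdot \frac{1}{17} \cdot 11 = 317 - \frac{33}{17} = \frac{5356}{17}$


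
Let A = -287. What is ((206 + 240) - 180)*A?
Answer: -76342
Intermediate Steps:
((206 + 240) - 180)*A = ((206 + 240) - 180)*(-287) = (446 - 180)*(-287) = 266*(-287) = -76342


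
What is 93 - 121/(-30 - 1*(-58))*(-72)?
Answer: 2829/7 ≈ 404.14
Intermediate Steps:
93 - 121/(-30 - 1*(-58))*(-72) = 93 - 121/(-30 + 58)*(-72) = 93 - 121/28*(-72) = 93 + 2178/7 = 2829/7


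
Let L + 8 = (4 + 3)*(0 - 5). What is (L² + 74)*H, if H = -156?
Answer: -299988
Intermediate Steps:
L = -43 (L = -8 + (4 + 3)*(0 - 5) = -8 + 7*(-5) = -8 - 35 = -43)
(L² + 74)*H = ((-43)² + 74)*(-156) = (1849 + 74)*(-156) = 1923*(-156) = -299988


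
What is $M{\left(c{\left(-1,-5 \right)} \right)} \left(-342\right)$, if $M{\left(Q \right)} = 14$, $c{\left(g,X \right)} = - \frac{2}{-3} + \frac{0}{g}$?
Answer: $-4788$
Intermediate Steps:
$c{\left(g,X \right)} = \frac{2}{3}$ ($c{\left(g,X \right)} = \left(-2\right) \left(- \frac{1}{3}\right) + 0 = \frac{2}{3} + 0 = \frac{2}{3}$)
$M{\left(c{\left(-1,-5 \right)} \right)} \left(-342\right) = 14 \left(-342\right) = -4788$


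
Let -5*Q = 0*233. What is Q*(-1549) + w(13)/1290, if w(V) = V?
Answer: 13/1290 ≈ 0.010078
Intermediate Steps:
Q = 0 (Q = -0*233 = -1/5*0 = 0)
Q*(-1549) + w(13)/1290 = 0*(-1549) + 13/1290 = 0 + 13*(1/1290) = 0 + 13/1290 = 13/1290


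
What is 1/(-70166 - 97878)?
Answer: -1/168044 ≈ -5.9508e-6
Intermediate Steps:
1/(-70166 - 97878) = 1/(-168044) = -1/168044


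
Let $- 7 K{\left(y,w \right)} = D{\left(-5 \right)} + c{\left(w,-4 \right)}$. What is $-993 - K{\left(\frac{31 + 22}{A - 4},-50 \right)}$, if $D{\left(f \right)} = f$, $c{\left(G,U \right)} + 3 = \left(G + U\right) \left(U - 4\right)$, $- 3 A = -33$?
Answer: $- \frac{6527}{7} \approx -932.43$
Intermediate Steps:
$A = 11$ ($A = \left(- \frac{1}{3}\right) \left(-33\right) = 11$)
$c{\left(G,U \right)} = -3 + \left(-4 + U\right) \left(G + U\right)$ ($c{\left(G,U \right)} = -3 + \left(G + U\right) \left(U - 4\right) = -3 + \left(G + U\right) \left(-4 + U\right) = -3 + \left(-4 + U\right) \left(G + U\right)$)
$K{\left(y,w \right)} = - \frac{24}{7} + \frac{8 w}{7}$ ($K{\left(y,w \right)} = - \frac{-5 - \left(-13 - 16 + 4 w - w \left(-4\right)\right)}{7} = - \frac{-5 - \left(-29 + 8 w\right)}{7} = - \frac{24 - 8 w}{7} = - \frac{24}{7} + \frac{8 w}{7}$)
$-993 - K{\left(\frac{31 + 22}{A - 4},-50 \right)} = -993 - \left(- \frac{24}{7} + \frac{8}{7} \left(-50\right)\right) = -993 - \left(- \frac{24}{7} - \frac{400}{7}\right) = -993 - - \frac{424}{7} = -993 + \frac{424}{7} = - \frac{6527}{7}$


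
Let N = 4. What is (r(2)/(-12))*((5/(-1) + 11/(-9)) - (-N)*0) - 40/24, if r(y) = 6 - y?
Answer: 11/27 ≈ 0.40741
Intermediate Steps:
(r(2)/(-12))*((5/(-1) + 11/(-9)) - (-N)*0) - 40/24 = ((6 - 1*2)/(-12))*((5/(-1) + 11/(-9)) - (-1*4)*0) - 40/24 = ((6 - 2)*(-1/12))*((5*(-1) + 11*(-1/9)) - (-4)*0) - 40*1/24 = (4*(-1/12))*((-5 - 11/9) - 1*0) - 5/3 = -(-56/9 + 0)/3 - 5/3 = -1/3*(-56/9) - 5/3 = 56/27 - 5/3 = 11/27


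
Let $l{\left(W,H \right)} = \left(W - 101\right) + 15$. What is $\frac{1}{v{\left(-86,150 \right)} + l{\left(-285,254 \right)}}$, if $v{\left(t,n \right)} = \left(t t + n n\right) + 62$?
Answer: $\frac{1}{29587} \approx 3.3799 \cdot 10^{-5}$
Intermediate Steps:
$l{\left(W,H \right)} = -86 + W$ ($l{\left(W,H \right)} = \left(-101 + W\right) + 15 = -86 + W$)
$v{\left(t,n \right)} = 62 + n^{2} + t^{2}$ ($v{\left(t,n \right)} = \left(t^{2} + n^{2}\right) + 62 = \left(n^{2} + t^{2}\right) + 62 = 62 + n^{2} + t^{2}$)
$\frac{1}{v{\left(-86,150 \right)} + l{\left(-285,254 \right)}} = \frac{1}{\left(62 + 150^{2} + \left(-86\right)^{2}\right) - 371} = \frac{1}{\left(62 + 22500 + 7396\right) - 371} = \frac{1}{29958 - 371} = \frac{1}{29587}$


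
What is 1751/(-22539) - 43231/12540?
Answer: -10064051/2854940 ≈ -3.5251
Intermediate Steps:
1751/(-22539) - 43231/12540 = 1751*(-1/22539) - 43231*1/12540 = -1751/22539 - 43231/12540 = -10064051/2854940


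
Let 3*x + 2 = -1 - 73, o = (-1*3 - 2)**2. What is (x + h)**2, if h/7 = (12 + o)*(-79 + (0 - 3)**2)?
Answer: 2966545156/9 ≈ 3.2962e+8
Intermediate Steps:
o = 25 (o = (-3 - 2)**2 = (-5)**2 = 25)
h = -18130 (h = 7*((12 + 25)*(-79 + (0 - 3)**2)) = 7*(37*(-79 + (-3)**2)) = 7*(37*(-79 + 9)) = 7*(37*(-70)) = 7*(-2590) = -18130)
x = -76/3 (x = -2/3 + (-1 - 73)/3 = -2/3 + (1/3)*(-74) = -2/3 - 74/3 = -76/3 ≈ -25.333)
(x + h)**2 = (-76/3 - 18130)**2 = (-54466/3)**2 = 2966545156/9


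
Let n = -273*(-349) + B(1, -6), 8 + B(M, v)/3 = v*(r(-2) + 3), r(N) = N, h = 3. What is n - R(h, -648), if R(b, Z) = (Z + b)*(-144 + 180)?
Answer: 118455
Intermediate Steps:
B(M, v) = -24 + 3*v (B(M, v) = -24 + 3*(v*(-2 + 3)) = -24 + 3*(v*1) = -24 + 3*v)
R(b, Z) = 36*Z + 36*b (R(b, Z) = (Z + b)*36 = 36*Z + 36*b)
n = 95235 (n = -273*(-349) + (-24 + 3*(-6)) = 95277 + (-24 - 18) = 95277 - 42 = 95235)
n - R(h, -648) = 95235 - (36*(-648) + 36*3) = 95235 - (-23328 + 108) = 95235 - 1*(-23220) = 95235 + 23220 = 118455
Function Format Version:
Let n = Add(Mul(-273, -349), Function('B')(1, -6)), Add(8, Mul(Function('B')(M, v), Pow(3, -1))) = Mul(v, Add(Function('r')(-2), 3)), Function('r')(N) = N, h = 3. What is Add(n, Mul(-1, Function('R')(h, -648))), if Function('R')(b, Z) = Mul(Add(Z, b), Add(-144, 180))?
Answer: 118455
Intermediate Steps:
Function('B')(M, v) = Add(-24, Mul(3, v)) (Function('B')(M, v) = Add(-24, Mul(3, Mul(v, Add(-2, 3)))) = Add(-24, Mul(3, Mul(v, 1))) = Add(-24, Mul(3, v)))
Function('R')(b, Z) = Add(Mul(36, Z), Mul(36, b)) (Function('R')(b, Z) = Mul(Add(Z, b), 36) = Add(Mul(36, Z), Mul(36, b)))
n = 95235 (n = Add(Mul(-273, -349), Add(-24, Mul(3, -6))) = Add(95277, Add(-24, -18)) = Add(95277, -42) = 95235)
Add(n, Mul(-1, Function('R')(h, -648))) = Add(95235, Mul(-1, Add(Mul(36, -648), Mul(36, 3)))) = Add(95235, Mul(-1, Add(-23328, 108))) = Add(95235, Mul(-1, -23220)) = Add(95235, 23220) = 118455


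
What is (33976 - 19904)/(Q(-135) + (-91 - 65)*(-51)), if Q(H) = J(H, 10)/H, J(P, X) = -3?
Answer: 633240/358021 ≈ 1.7687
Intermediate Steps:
Q(H) = -3/H
(33976 - 19904)/(Q(-135) + (-91 - 65)*(-51)) = (33976 - 19904)/(-3/(-135) + (-91 - 65)*(-51)) = 14072/(-3*(-1/135) - 156*(-51)) = 14072/(1/45 + 7956) = 14072/(358021/45) = 14072*(45/358021) = 633240/358021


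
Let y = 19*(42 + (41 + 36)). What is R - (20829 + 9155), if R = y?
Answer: -27723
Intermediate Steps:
y = 2261 (y = 19*(42 + 77) = 19*119 = 2261)
R = 2261
R - (20829 + 9155) = 2261 - (20829 + 9155) = 2261 - 1*29984 = 2261 - 29984 = -27723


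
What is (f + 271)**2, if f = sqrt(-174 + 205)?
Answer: (271 + sqrt(31))**2 ≈ 76490.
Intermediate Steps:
f = sqrt(31) ≈ 5.5678
(f + 271)**2 = (sqrt(31) + 271)**2 = (271 + sqrt(31))**2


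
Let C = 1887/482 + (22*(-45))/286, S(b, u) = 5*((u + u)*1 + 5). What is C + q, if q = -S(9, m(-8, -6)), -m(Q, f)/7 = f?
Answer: -2785529/6266 ≈ -444.55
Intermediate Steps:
m(Q, f) = -7*f
S(b, u) = 25 + 10*u (S(b, u) = 5*((2*u)*1 + 5) = 5*(2*u + 5) = 5*(5 + 2*u) = 25 + 10*u)
q = -445 (q = -(25 + 10*(-7*(-6))) = -(25 + 10*42) = -(25 + 420) = -1*445 = -445)
C = 2841/6266 (C = 1887*(1/482) - 990*1/286 = 1887/482 - 45/13 = 2841/6266 ≈ 0.45340)
C + q = 2841/6266 - 445 = -2785529/6266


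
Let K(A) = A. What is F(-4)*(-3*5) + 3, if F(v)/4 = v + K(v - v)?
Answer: 243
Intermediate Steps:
F(v) = 4*v (F(v) = 4*(v + (v - v)) = 4*(v + 0) = 4*v)
F(-4)*(-3*5) + 3 = (4*(-4))*(-3*5) + 3 = -16*(-15) + 3 = 240 + 3 = 243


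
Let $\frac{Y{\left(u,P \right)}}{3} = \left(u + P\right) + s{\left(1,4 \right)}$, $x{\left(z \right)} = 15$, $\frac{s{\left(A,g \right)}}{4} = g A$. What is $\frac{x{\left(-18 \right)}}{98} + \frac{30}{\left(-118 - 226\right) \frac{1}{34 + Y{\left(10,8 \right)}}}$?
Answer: $- \frac{49335}{4214} \approx -11.707$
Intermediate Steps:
$s{\left(A,g \right)} = 4 A g$ ($s{\left(A,g \right)} = 4 g A = 4 A g$)
$Y{\left(u,P \right)} = 48 + 3 P + 3 u$ ($Y{\left(u,P \right)} = 3 \left(\left(u + P\right) + 4 \cdot 1 \cdot 4\right) = 3 \left(\left(P + u\right) + 16\right) = 3 \left(16 + P + u\right) = 48 + 3 P + 3 u$)
$\frac{x{\left(-18 \right)}}{98} + \frac{30}{\left(-118 - 226\right) \frac{1}{34 + Y{\left(10,8 \right)}}} = \frac{15}{98} + \frac{30}{\left(-118 - 226\right) \frac{1}{34 + \left(48 + 3 \cdot 8 + 3 \cdot 10\right)}} = 15 \cdot \frac{1}{98} + \frac{30}{\left(-344\right) \frac{1}{34 + \left(48 + 24 + 30\right)}} = \frac{15}{98} + \frac{30}{\left(-344\right) \frac{1}{34 + 102}} = \frac{15}{98} + \frac{30}{\left(-344\right) \frac{1}{136}} = \frac{15}{98} + \frac{30}{- \frac{43}{17}} = \frac{15}{98} + 30 \left(- \frac{17}{43}\right) = \frac{15}{98} - \frac{510}{43} = - \frac{49335}{4214}$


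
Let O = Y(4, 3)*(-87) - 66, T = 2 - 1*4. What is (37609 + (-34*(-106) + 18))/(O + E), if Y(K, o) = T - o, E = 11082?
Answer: 41231/11451 ≈ 3.6006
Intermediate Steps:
T = -2 (T = 2 - 4 = -2)
Y(K, o) = -2 - o
O = 369 (O = (-2 - 1*3)*(-87) - 66 = (-2 - 3)*(-87) - 66 = -5*(-87) - 66 = 435 - 66 = 369)
(37609 + (-34*(-106) + 18))/(O + E) = (37609 + (-34*(-106) + 18))/(369 + 11082) = (37609 + (3604 + 18))/11451 = (37609 + 3622)*(1/11451) = 41231*(1/11451) = 41231/11451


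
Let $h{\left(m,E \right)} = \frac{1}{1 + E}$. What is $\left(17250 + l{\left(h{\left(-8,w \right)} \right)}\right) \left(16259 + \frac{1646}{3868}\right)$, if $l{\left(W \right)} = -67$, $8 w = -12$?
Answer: $\frac{540331961407}{1934} \approx 2.7939 \cdot 10^{8}$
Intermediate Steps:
$w = - \frac{3}{2}$ ($w = \frac{1}{8} \left(-12\right) = - \frac{3}{2} \approx -1.5$)
$\left(17250 + l{\left(h{\left(-8,w \right)} \right)}\right) \left(16259 + \frac{1646}{3868}\right) = \left(17250 - 67\right) \left(16259 + \frac{1646}{3868}\right) = 17183 \left(16259 + 1646 \cdot \frac{1}{3868}\right) = 17183 \left(16259 + \frac{823}{1934}\right) = 17183 \cdot \frac{31445729}{1934} = \frac{540331961407}{1934}$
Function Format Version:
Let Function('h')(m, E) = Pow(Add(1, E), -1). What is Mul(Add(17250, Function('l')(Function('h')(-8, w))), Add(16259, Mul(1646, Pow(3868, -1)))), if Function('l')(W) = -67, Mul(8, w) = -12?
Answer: Rational(540331961407, 1934) ≈ 2.7939e+8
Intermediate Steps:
w = Rational(-3, 2) (w = Mul(Rational(1, 8), -12) = Rational(-3, 2) ≈ -1.5000)
Mul(Add(17250, Function('l')(Function('h')(-8, w))), Add(16259, Mul(1646, Pow(3868, -1)))) = Mul(Add(17250, -67), Add(16259, Mul(1646, Pow(3868, -1)))) = Mul(17183, Add(16259, Mul(1646, Rational(1, 3868)))) = Mul(17183, Add(16259, Rational(823, 1934))) = Mul(17183, Rational(31445729, 1934)) = Rational(540331961407, 1934)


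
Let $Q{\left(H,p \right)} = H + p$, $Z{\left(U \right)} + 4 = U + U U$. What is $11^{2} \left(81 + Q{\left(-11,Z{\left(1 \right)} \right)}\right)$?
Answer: $8228$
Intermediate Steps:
$Z{\left(U \right)} = -4 + U + U^{2}$ ($Z{\left(U \right)} = -4 + \left(U + U U\right) = -4 + \left(U + U^{2}\right) = -4 + U + U^{2}$)
$11^{2} \left(81 + Q{\left(-11,Z{\left(1 \right)} \right)}\right) = 11^{2} \left(81 + \left(-11 + \left(-4 + 1 + 1^{2}\right)\right)\right) = 121 \left(81 + \left(-11 + \left(-4 + 1 + 1\right)\right)\right) = 121 \left(81 - 13\right) = 121 \cdot 68 = 8228$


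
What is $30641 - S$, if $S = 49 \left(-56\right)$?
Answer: $33385$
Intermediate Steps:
$S = -2744$
$30641 - S = 30641 - -2744 = 30641 + 2744 = 33385$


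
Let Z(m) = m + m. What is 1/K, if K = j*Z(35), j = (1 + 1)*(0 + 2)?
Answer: 1/280 ≈ 0.0035714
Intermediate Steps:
Z(m) = 2*m
j = 4 (j = 2*2 = 4)
K = 280 (K = 4*(2*35) = 4*70 = 280)
1/K = 1/280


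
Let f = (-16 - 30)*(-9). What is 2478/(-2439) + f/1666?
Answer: -519767/677229 ≈ -0.76749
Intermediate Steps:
f = 414 (f = -46*(-9) = 414)
2478/(-2439) + f/1666 = 2478/(-2439) + 414/1666 = 2478*(-1/2439) + 414*(1/1666) = -826/813 + 207/833 = -519767/677229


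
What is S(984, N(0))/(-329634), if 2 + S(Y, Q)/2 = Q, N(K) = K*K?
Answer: 2/164817 ≈ 1.2135e-5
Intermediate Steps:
N(K) = K**2
S(Y, Q) = -4 + 2*Q
S(984, N(0))/(-329634) = (-4 + 2*0**2)/(-329634) = (-4 + 2*0)*(-1/329634) = (-4 + 0)*(-1/329634) = -4*(-1/329634) = 2/164817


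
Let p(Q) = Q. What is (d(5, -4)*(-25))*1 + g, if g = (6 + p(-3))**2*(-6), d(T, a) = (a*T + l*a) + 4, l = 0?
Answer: 346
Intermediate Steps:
d(T, a) = 4 + T*a (d(T, a) = (a*T + 0*a) + 4 = (T*a + 0) + 4 = T*a + 4 = 4 + T*a)
g = -54 (g = (6 - 3)**2*(-6) = 3**2*(-6) = 9*(-6) = -54)
(d(5, -4)*(-25))*1 + g = ((4 + 5*(-4))*(-25))*1 - 54 = ((4 - 20)*(-25))*1 - 54 = -16*(-25)*1 - 54 = 400*1 - 54 = 400 - 54 = 346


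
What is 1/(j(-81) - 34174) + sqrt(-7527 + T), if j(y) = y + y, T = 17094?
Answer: -1/34336 + 3*sqrt(1063) ≈ 97.811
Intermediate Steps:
j(y) = 2*y
1/(j(-81) - 34174) + sqrt(-7527 + T) = 1/(2*(-81) - 34174) + sqrt(-7527 + 17094) = 1/(-162 - 34174) + sqrt(9567) = 1/(-34336) + 3*sqrt(1063) = -1/34336 + 3*sqrt(1063)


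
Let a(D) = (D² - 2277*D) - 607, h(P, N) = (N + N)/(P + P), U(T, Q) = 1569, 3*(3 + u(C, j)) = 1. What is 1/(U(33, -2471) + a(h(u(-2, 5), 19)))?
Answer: 64/1103129 ≈ 5.8017e-5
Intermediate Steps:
u(C, j) = -8/3 (u(C, j) = -3 + (⅓)*1 = -3 + ⅓ = -8/3)
h(P, N) = N/P (h(P, N) = (2*N)/((2*P)) = (2*N)*(1/(2*P)) = N/P)
a(D) = -607 + D² - 2277*D
1/(U(33, -2471) + a(h(u(-2, 5), 19))) = 1/(1569 + (-607 + (19/(-8/3))² - 43263/(-8/3))) = 1/(1569 + (-607 + (19*(-3/8))² - 43263*(-3)/8)) = 1/(1569 + (-607 + (-57/8)² - 2277*(-57/8))) = 1/(1569 + (-607 + 3249/64 + 129789/8)) = 1/(1569 + 1002713/64) = 1/(1103129/64) = 64/1103129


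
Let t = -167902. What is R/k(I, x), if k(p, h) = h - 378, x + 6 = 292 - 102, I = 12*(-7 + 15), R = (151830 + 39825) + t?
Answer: -23753/194 ≈ -122.44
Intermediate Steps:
R = 23753 (R = (151830 + 39825) - 167902 = 191655 - 167902 = 23753)
I = 96 (I = 12*8 = 96)
x = 184 (x = -6 + (292 - 102) = -6 + 190 = 184)
k(p, h) = -378 + h
R/k(I, x) = 23753/(-378 + 184) = 23753/(-194) = 23753*(-1/194) = -23753/194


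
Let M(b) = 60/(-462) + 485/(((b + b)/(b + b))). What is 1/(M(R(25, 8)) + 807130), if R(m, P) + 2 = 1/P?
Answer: 77/62186345 ≈ 1.2382e-6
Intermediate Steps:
R(m, P) = -2 + 1/P
M(b) = 37335/77 (M(b) = 60*(-1/462) + 485/(((2*b)/((2*b)))) = -10/77 + 485/(((2*b)*(1/(2*b)))) = -10/77 + 485/1 = -10/77 + 485*1 = -10/77 + 485 = 37335/77)
1/(M(R(25, 8)) + 807130) = 1/(37335/77 + 807130) = 1/(62186345/77) = 77/62186345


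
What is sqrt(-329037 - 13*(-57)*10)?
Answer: I*sqrt(321627) ≈ 567.12*I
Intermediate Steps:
sqrt(-329037 - 13*(-57)*10) = sqrt(-329037 + 741*10) = sqrt(-329037 + 7410) = sqrt(-321627) = I*sqrt(321627)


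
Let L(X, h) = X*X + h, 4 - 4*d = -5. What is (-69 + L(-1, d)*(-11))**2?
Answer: 175561/16 ≈ 10973.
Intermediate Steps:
d = 9/4 (d = 1 - 1/4*(-5) = 1 + 5/4 = 9/4 ≈ 2.2500)
L(X, h) = h + X**2 (L(X, h) = X**2 + h = h + X**2)
(-69 + L(-1, d)*(-11))**2 = (-69 + (9/4 + (-1)**2)*(-11))**2 = (-69 + (9/4 + 1)*(-11))**2 = (-69 + (13/4)*(-11))**2 = (-69 - 143/4)**2 = (-419/4)**2 = 175561/16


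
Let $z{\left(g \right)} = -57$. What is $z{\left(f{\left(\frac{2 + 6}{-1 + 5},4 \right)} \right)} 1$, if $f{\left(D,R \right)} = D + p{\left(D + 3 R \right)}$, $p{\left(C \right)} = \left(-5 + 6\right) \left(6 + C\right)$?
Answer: $-57$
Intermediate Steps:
$p{\left(C \right)} = 6 + C$ ($p{\left(C \right)} = 1 \left(6 + C\right) = 6 + C$)
$f{\left(D,R \right)} = 6 + 2 D + 3 R$ ($f{\left(D,R \right)} = D + \left(6 + \left(D + 3 R\right)\right) = D + \left(6 + D + 3 R\right) = 6 + 2 D + 3 R$)
$z{\left(f{\left(\frac{2 + 6}{-1 + 5},4 \right)} \right)} 1 = \left(-57\right) 1 = -57$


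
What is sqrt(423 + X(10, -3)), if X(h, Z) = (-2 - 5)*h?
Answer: sqrt(353) ≈ 18.788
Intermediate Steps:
X(h, Z) = -7*h
sqrt(423 + X(10, -3)) = sqrt(423 - 7*10) = sqrt(423 - 70) = sqrt(353)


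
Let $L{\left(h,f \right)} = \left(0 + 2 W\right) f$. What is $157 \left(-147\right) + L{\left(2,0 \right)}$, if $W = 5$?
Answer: $-23079$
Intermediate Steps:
$L{\left(h,f \right)} = 10 f$ ($L{\left(h,f \right)} = \left(0 + 2 \cdot 5\right) f = \left(0 + 10\right) f = 10 f$)
$157 \left(-147\right) + L{\left(2,0 \right)} = 157 \left(-147\right) + 10 \cdot 0 = -23079 + 0 = -23079$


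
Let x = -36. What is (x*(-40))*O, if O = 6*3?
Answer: 25920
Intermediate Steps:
O = 18
(x*(-40))*O = -36*(-40)*18 = 1440*18 = 25920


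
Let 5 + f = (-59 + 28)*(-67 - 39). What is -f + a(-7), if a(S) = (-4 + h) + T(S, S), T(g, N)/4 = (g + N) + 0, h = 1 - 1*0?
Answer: -3340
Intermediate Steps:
h = 1 (h = 1 + 0 = 1)
T(g, N) = 4*N + 4*g (T(g, N) = 4*((g + N) + 0) = 4*((N + g) + 0) = 4*(N + g) = 4*N + 4*g)
a(S) = -3 + 8*S (a(S) = (-4 + 1) + (4*S + 4*S) = -3 + 8*S)
f = 3281 (f = -5 + (-59 + 28)*(-67 - 39) = -5 - 31*(-106) = -5 + 3286 = 3281)
-f + a(-7) = -1*3281 + (-3 + 8*(-7)) = -3281 + (-3 - 56) = -3281 - 59 = -3340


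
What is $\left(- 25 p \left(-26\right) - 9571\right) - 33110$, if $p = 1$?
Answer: $-42031$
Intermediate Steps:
$\left(- 25 p \left(-26\right) - 9571\right) - 33110 = \left(\left(-25\right) 1 \left(-26\right) - 9571\right) - 33110 = \left(\left(-25\right) \left(-26\right) - 9571\right) - 33110 = \left(650 - 9571\right) - 33110 = -8921 - 33110 = -42031$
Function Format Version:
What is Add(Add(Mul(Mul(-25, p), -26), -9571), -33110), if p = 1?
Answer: -42031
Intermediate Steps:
Add(Add(Mul(Mul(-25, p), -26), -9571), -33110) = Add(Add(Mul(Mul(-25, 1), -26), -9571), -33110) = Add(Add(Mul(-25, -26), -9571), -33110) = Add(Add(650, -9571), -33110) = Add(-8921, -33110) = -42031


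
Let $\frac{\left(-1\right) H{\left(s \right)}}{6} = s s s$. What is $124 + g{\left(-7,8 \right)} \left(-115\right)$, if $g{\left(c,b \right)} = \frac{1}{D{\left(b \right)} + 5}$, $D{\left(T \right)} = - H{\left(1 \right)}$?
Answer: $\frac{1249}{11} \approx 113.55$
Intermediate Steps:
$H{\left(s \right)} = - 6 s^{3}$ ($H{\left(s \right)} = - 6 s s s = - 6 s^{2} s = - 6 s^{3}$)
$D{\left(T \right)} = 6$ ($D{\left(T \right)} = - \left(-6\right) 1^{3} = - \left(-6\right) 1 = \left(-1\right) \left(-6\right) = 6$)
$g{\left(c,b \right)} = \frac{1}{11}$ ($g{\left(c,b \right)} = \frac{1}{6 + 5} = \frac{1}{11}$)
$124 + g{\left(-7,8 \right)} \left(-115\right) = 124 + \frac{1}{11} \left(-115\right) = 124 - \frac{115}{11} = \frac{1249}{11}$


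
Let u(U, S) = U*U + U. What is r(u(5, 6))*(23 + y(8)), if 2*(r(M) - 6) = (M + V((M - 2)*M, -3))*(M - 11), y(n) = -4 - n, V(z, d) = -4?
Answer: 2783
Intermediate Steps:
u(U, S) = U + U**2 (u(U, S) = U**2 + U = U + U**2)
r(M) = 6 + (-11 + M)*(-4 + M)/2 (r(M) = 6 + ((M - 4)*(M - 11))/2 = 6 + ((-4 + M)*(-11 + M))/2 = 6 + ((-11 + M)*(-4 + M))/2 = 6 + (-11 + M)*(-4 + M)/2)
r(u(5, 6))*(23 + y(8)) = (28 + (5*(1 + 5))**2/2 - 75*(1 + 5)/2)*(23 + (-4 - 1*8)) = (28 + (5*6)**2/2 - 75*6/2)*(23 + (-4 - 8)) = (28 + (1/2)*30**2 - 15/2*30)*(23 - 12) = (28 + (1/2)*900 - 225)*11 = (28 + 450 - 225)*11 = 253*11 = 2783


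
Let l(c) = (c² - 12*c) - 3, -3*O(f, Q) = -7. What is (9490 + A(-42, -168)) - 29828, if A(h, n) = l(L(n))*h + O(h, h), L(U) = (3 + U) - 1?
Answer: -3783677/3 ≈ -1.2612e+6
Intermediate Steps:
O(f, Q) = 7/3 (O(f, Q) = -⅓*(-7) = 7/3)
L(U) = 2 + U
l(c) = -3 + c² - 12*c
A(h, n) = 7/3 + h*(-27 + (2 + n)² - 12*n) (A(h, n) = (-3 + (2 + n)² - 12*(2 + n))*h + 7/3 = (-3 + (2 + n)² + (-24 - 12*n))*h + 7/3 = (-27 + (2 + n)² - 12*n)*h + 7/3 = h*(-27 + (2 + n)² - 12*n) + 7/3 = 7/3 + h*(-27 + (2 + n)² - 12*n))
(9490 + A(-42, -168)) - 29828 = (9490 + (7/3 - 1*(-42)*(27 - (2 - 168)² + 12*(-168)))) - 29828 = (9490 + (7/3 - 1*(-42)*(27 - 1*(-166)² - 2016))) - 29828 = (9490 + (7/3 - 1*(-42)*(27 - 1*27556 - 2016))) - 29828 = (9490 + (7/3 - 1*(-42)*(27 - 27556 - 2016))) - 29828 = (9490 + (7/3 - 1*(-42)*(-29545))) - 29828 = (9490 + (7/3 - 1240890)) - 29828 = (9490 - 3722663/3) - 29828 = -3694193/3 - 29828 = -3783677/3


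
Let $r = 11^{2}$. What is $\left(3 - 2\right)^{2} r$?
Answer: $121$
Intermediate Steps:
$r = 121$
$\left(3 - 2\right)^{2} r = \left(3 - 2\right)^{2} \cdot 121 = 1^{2} \cdot 121 = 1 \cdot 121 = 121$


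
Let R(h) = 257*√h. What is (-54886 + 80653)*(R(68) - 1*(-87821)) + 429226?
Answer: 2263312933 + 13244238*√17 ≈ 2.3179e+9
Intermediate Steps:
(-54886 + 80653)*(R(68) - 1*(-87821)) + 429226 = (-54886 + 80653)*(257*√68 - 1*(-87821)) + 429226 = 25767*(257*(2*√17) + 87821) + 429226 = 25767*(514*√17 + 87821) + 429226 = 25767*(87821 + 514*√17) + 429226 = (2262883707 + 13244238*√17) + 429226 = 2263312933 + 13244238*√17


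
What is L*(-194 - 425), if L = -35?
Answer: 21665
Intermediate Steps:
L*(-194 - 425) = -35*(-194 - 425) = -35*(-619) = 21665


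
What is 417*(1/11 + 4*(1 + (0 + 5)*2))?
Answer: 202245/11 ≈ 18386.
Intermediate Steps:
417*(1/11 + 4*(1 + (0 + 5)*2)) = 417*(1/11 + 4*(1 + 5*2)) = 417*(1/11 + 4*(1 + 10)) = 417*(1/11 + 4*11) = 417*(1/11 + 44) = 417*(485/11) = 202245/11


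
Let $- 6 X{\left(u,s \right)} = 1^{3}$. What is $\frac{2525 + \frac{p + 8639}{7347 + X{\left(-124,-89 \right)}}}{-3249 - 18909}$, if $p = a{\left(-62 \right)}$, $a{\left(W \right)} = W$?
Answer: $- \frac{111355987}{976746798} \approx -0.11401$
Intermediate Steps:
$X{\left(u,s \right)} = - \frac{1}{6}$ ($X{\left(u,s \right)} = - \frac{1^{3}}{6} = \left(- \frac{1}{6}\right) 1 = - \frac{1}{6}$)
$p = -62$
$\frac{2525 + \frac{p + 8639}{7347 + X{\left(-124,-89 \right)}}}{-3249 - 18909} = \frac{2525 + \frac{-62 + 8639}{7347 - \frac{1}{6}}}{-3249 - 18909} = \frac{2525 + \frac{8577}{\frac{44081}{6}}}{-3249 - 18909} = \frac{2525 + 8577 \cdot \frac{6}{44081}}{-22158} = \left(2525 + \frac{51462}{44081}\right) \left(- \frac{1}{22158}\right) = \frac{111355987}{44081} \left(- \frac{1}{22158}\right) = - \frac{111355987}{976746798}$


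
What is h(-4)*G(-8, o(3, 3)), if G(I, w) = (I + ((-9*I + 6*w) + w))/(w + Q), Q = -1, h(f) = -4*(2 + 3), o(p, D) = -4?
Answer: 144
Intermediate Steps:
h(f) = -20 (h(f) = -4*5 = -20)
G(I, w) = (-8*I + 7*w)/(-1 + w) (G(I, w) = (I + ((-9*I + 6*w) + w))/(w - 1) = (I + (-9*I + 7*w))/(-1 + w) = (-8*I + 7*w)/(-1 + w))
h(-4)*G(-8, o(3, 3)) = -20*(-8*(-8) + 7*(-4))/(-1 - 4) = -20*(64 - 28)/(-5) = -(-4)*36 = -20*(-36/5) = 144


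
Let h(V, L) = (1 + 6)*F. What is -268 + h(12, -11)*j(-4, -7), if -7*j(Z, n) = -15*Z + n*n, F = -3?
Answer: 59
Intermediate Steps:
j(Z, n) = -n²/7 + 15*Z/7 (j(Z, n) = -(-15*Z + n*n)/7 = -(-15*Z + n²)/7 = -(n² - 15*Z)/7 = -n²/7 + 15*Z/7)
h(V, L) = -21 (h(V, L) = (1 + 6)*(-3) = 7*(-3) = -21)
-268 + h(12, -11)*j(-4, -7) = -268 - 21*(-⅐*(-7)² + (15/7)*(-4)) = -268 - 21*(-⅐*49 - 60/7) = -268 - 21*(-7 - 60/7) = -268 - 21*(-109/7) = -268 + 327 = 59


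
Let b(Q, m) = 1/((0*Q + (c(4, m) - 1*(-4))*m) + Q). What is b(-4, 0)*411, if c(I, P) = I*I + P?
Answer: -411/4 ≈ -102.75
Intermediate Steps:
c(I, P) = P + I² (c(I, P) = I² + P = P + I²)
b(Q, m) = 1/(Q + m*(20 + m)) (b(Q, m) = 1/((0*Q + ((m + 4²) - 1*(-4))*m) + Q) = 1/((0 + ((m + 16) + 4)*m) + Q) = 1/((0 + ((16 + m) + 4)*m) + Q) = 1/((0 + (20 + m)*m) + Q) = 1/((0 + m*(20 + m)) + Q) = 1/(m*(20 + m) + Q) = 1/(Q + m*(20 + m)))
b(-4, 0)*411 = 411/(-4 + 0² + 20*0) = 411/(-4 + 0 + 0) = 411/(-4) = -¼*411 = -411/4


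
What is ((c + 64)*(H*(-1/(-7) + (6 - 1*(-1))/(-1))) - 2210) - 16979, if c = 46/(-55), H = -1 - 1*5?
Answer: -6387253/385 ≈ -16590.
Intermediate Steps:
H = -6 (H = -1 - 5 = -6)
c = -46/55 (c = 46*(-1/55) = -46/55 ≈ -0.83636)
((c + 64)*(H*(-1/(-7) + (6 - 1*(-1))/(-1))) - 2210) - 16979 = ((-46/55 + 64)*(-6*(-1/(-7) + (6 - 1*(-1))/(-1))) - 2210) - 16979 = (3474*(-6*(-1*(-1/7) + (6 + 1)*(-1)))/55 - 2210) - 16979 = (3474*(-6*(1/7 + 7*(-1)))/55 - 2210) - 16979 = (3474*(-6*(1/7 - 7))/55 - 2210) - 16979 = (3474*(-6*(-48/7))/55 - 2210) - 16979 = ((3474/55)*(288/7) - 2210) - 16979 = (1000512/385 - 2210) - 16979 = 149662/385 - 16979 = -6387253/385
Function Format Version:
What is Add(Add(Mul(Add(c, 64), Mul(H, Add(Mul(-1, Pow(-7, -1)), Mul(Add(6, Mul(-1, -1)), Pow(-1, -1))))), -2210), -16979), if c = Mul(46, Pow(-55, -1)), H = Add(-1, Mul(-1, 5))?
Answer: Rational(-6387253, 385) ≈ -16590.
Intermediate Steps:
H = -6 (H = Add(-1, -5) = -6)
c = Rational(-46, 55) (c = Mul(46, Rational(-1, 55)) = Rational(-46, 55) ≈ -0.83636)
Add(Add(Mul(Add(c, 64), Mul(H, Add(Mul(-1, Pow(-7, -1)), Mul(Add(6, Mul(-1, -1)), Pow(-1, -1))))), -2210), -16979) = Add(Add(Mul(Add(Rational(-46, 55), 64), Mul(-6, Add(Mul(-1, Pow(-7, -1)), Mul(Add(6, Mul(-1, -1)), Pow(-1, -1))))), -2210), -16979) = Add(Add(Mul(Rational(3474, 55), Mul(-6, Add(Mul(-1, Rational(-1, 7)), Mul(Add(6, 1), -1)))), -2210), -16979) = Add(Add(Mul(Rational(3474, 55), Mul(-6, Add(Rational(1, 7), Mul(7, -1)))), -2210), -16979) = Add(Add(Mul(Rational(3474, 55), Mul(-6, Add(Rational(1, 7), -7))), -2210), -16979) = Add(Add(Mul(Rational(3474, 55), Mul(-6, Rational(-48, 7))), -2210), -16979) = Add(Add(Mul(Rational(3474, 55), Rational(288, 7)), -2210), -16979) = Add(Add(Rational(1000512, 385), -2210), -16979) = Add(Rational(149662, 385), -16979) = Rational(-6387253, 385)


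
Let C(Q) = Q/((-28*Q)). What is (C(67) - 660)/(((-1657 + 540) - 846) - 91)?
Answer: 18481/57512 ≈ 0.32134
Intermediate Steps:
C(Q) = -1/28 (C(Q) = Q*(-1/(28*Q)) = -1/28)
(C(67) - 660)/(((-1657 + 540) - 846) - 91) = (-1/28 - 660)/(((-1657 + 540) - 846) - 91) = -18481/(28*((-1117 - 846) - 91)) = -18481/(28*(-1963 - 91)) = -18481/28/(-2054) = -18481/28*(-1/2054) = 18481/57512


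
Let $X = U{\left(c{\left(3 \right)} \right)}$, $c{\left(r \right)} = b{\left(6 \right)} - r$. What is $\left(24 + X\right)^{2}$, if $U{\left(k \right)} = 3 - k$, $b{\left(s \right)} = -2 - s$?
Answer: $1444$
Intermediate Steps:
$c{\left(r \right)} = -8 - r$ ($c{\left(r \right)} = \left(-2 - 6\right) - r = -8 - r$)
$X = 14$ ($X = 3 - \left(-8 - 3\right) = 3 - -11 = 3 + 11 = 14$)
$\left(24 + X\right)^{2} = \left(24 + 14\right)^{2} = 38^{2} = 1444$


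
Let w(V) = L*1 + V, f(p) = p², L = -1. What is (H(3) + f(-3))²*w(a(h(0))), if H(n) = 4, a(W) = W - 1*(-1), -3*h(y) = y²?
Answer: 0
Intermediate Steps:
h(y) = -y²/3
a(W) = 1 + W (a(W) = W + 1 = 1 + W)
w(V) = -1 + V (w(V) = -1*1 + V = -1 + V)
(H(3) + f(-3))²*w(a(h(0))) = (4 + (-3)²)²*(-1 + (1 - ⅓*0²)) = (4 + 9)²*(-1 + (1 - ⅓*0)) = 13²*(-1 + (1 + 0)) = 169*(-1 + 1) = 169*0 = 0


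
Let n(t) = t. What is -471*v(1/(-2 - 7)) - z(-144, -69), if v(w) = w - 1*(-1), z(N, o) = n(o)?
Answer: -1049/3 ≈ -349.67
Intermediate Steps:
z(N, o) = o
v(w) = 1 + w (v(w) = w + 1 = 1 + w)
-471*v(1/(-2 - 7)) - z(-144, -69) = -471*(1 + 1/(-2 - 7)) - 1*(-69) = -471*(1 + 1/(-9)) + 69 = -471*(1 - ⅑) + 69 = -471*8/9 + 69 = -1256/3 + 69 = -1049/3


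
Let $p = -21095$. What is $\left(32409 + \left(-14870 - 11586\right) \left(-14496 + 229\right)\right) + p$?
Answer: $377459066$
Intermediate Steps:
$\left(32409 + \left(-14870 - 11586\right) \left(-14496 + 229\right)\right) + p = \left(32409 + \left(-14870 - 11586\right) \left(-14496 + 229\right)\right) - 21095 = \left(32409 - -377447752\right) - 21095 = \left(32409 + 377447752\right) - 21095 = 377480161 - 21095 = 377459066$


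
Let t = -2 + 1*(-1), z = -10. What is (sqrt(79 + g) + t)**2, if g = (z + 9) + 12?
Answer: 99 - 18*sqrt(10) ≈ 42.079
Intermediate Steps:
g = 11 (g = (-10 + 9) + 12 = -1 + 12 = 11)
t = -3 (t = -2 - 1 = -3)
(sqrt(79 + g) + t)**2 = (sqrt(79 + 11) - 3)**2 = (sqrt(90) - 3)**2 = (3*sqrt(10) - 3)**2 = (-3 + 3*sqrt(10))**2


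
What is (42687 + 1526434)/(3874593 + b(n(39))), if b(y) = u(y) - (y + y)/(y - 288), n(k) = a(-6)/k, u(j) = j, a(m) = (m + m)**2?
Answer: 1570690121/3878471315 ≈ 0.40498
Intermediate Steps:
a(m) = 4*m**2 (a(m) = (2*m)**2 = 4*m**2)
n(k) = 144/k (n(k) = (4*(-6)**2)/k = (4*36)/k = 144/k)
b(y) = y - 2*y/(-288 + y) (b(y) = y - (y + y)/(y - 288) = y - 2*y/(-288 + y))
(42687 + 1526434)/(3874593 + b(n(39))) = (42687 + 1526434)/(3874593 + (144/39)*(-290 + 144/39)/(-288 + 144/39)) = 1569121/(3874593 + (144*(1/39))*(-290 + 144*(1/39))/(-288 + 144*(1/39))) = 1569121/(3874593 + 48*(-290 + 48/13)/(13*(-288 + 48/13))) = 1569121/(3874593 + (48/13)*(-3722/13)/(-3696/13)) = 1569121/(3874593 + (48/13)*(-13/3696)*(-3722/13)) = 1569121/(3874593 + 3722/1001) = 1569121/(3878471315/1001) = 1569121*(1001/3878471315) = 1570690121/3878471315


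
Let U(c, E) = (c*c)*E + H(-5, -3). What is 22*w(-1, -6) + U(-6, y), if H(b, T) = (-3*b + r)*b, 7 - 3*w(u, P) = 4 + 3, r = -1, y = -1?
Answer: -106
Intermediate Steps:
w(u, P) = 0 (w(u, P) = 7/3 - (4 + 3)/3 = 7/3 - ⅓*7 = 7/3 - 7/3 = 0)
H(b, T) = b*(-1 - 3*b) (H(b, T) = (-3*b - 1)*b = (-1 - 3*b)*b = b*(-1 - 3*b))
U(c, E) = -70 + E*c² (U(c, E) = (c*c)*E - 1*(-5)*(1 + 3*(-5)) = c²*E - 1*(-5)*(1 - 15) = E*c² - 1*(-5)*(-14) = E*c² - 70 = -70 + E*c²)
22*w(-1, -6) + U(-6, y) = 22*0 + (-70 - 1*(-6)²) = 0 + (-70 - 1*36) = 0 + (-70 - 36) = 0 - 106 = -106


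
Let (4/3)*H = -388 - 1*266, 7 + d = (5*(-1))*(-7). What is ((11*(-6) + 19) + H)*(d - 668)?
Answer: 344000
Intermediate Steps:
d = 28 (d = -7 + (5*(-1))*(-7) = -7 - 5*(-7) = -7 + 35 = 28)
H = -981/2 (H = 3*(-388 - 1*266)/4 = 3*(-388 - 266)/4 = (¾)*(-654) = -981/2 ≈ -490.50)
((11*(-6) + 19) + H)*(d - 668) = ((11*(-6) + 19) - 981/2)*(28 - 668) = ((-66 + 19) - 981/2)*(-640) = (-47 - 981/2)*(-640) = -1075/2*(-640) = 344000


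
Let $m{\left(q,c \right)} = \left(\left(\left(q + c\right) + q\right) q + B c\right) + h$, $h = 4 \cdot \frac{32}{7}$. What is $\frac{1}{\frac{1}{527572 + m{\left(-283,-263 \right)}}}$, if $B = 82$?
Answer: $\frac{5184419}{7} \approx 7.4063 \cdot 10^{5}$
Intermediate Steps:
$h = \frac{128}{7}$ ($h = 4 \cdot 32 \cdot \frac{1}{7} = 4 \cdot \frac{32}{7} = \frac{128}{7} \approx 18.286$)
$m{\left(q,c \right)} = \frac{128}{7} + 82 c + q \left(c + 2 q\right)$ ($m{\left(q,c \right)} = \left(\left(\left(q + c\right) + q\right) q + 82 c\right) + \frac{128}{7} = \left(\left(\left(c + q\right) + q\right) q + 82 c\right) + \frac{128}{7} = \left(\left(c + 2 q\right) q + 82 c\right) + \frac{128}{7} = \left(q \left(c + 2 q\right) + 82 c\right) + \frac{128}{7} = \left(82 c + q \left(c + 2 q\right)\right) + \frac{128}{7} = \frac{128}{7} + 82 c + q \left(c + 2 q\right)$)
$\frac{1}{\frac{1}{527572 + m{\left(-283,-263 \right)}}} = \frac{1}{\frac{1}{527572 + \left(\frac{128}{7} + 2 \left(-283\right)^{2} + 82 \left(-263\right) - -74429\right)}} = \frac{1}{\frac{1}{527572 + \left(\frac{128}{7} + 2 \cdot 80089 - 21566 + 74429\right)}} = \frac{1}{\frac{1}{527572 + \left(\frac{128}{7} + 160178 - 21566 + 74429\right)}} = \frac{1}{\frac{1}{527572 + \frac{1491415}{7}}} = \frac{1}{\frac{1}{\frac{5184419}{7}}} = \frac{1}{\frac{7}{5184419}} = \frac{5184419}{7}$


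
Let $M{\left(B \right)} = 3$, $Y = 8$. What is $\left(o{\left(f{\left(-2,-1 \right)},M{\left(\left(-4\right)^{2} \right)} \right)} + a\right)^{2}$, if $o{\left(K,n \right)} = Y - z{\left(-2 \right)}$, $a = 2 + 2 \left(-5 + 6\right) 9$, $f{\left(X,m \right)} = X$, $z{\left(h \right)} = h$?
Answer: $900$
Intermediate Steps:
$a = 20$ ($a = 2 + 2 \cdot 1 \cdot 9 = 2 + 2 \cdot 9 = 2 + 18 = 20$)
$o{\left(K,n \right)} = 10$ ($o{\left(K,n \right)} = 8 - -2 = 8 + 2 = 10$)
$\left(o{\left(f{\left(-2,-1 \right)},M{\left(\left(-4\right)^{2} \right)} \right)} + a\right)^{2} = \left(10 + 20\right)^{2} = 30^{2} = 900$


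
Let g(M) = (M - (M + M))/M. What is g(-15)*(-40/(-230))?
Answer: -4/23 ≈ -0.17391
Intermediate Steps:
g(M) = -1 (g(M) = (M - 2*M)/M = (-M)/M = -1)
g(-15)*(-40/(-230)) = -(-40)/(-230) = -(-40)*(-1)/230 = -1*4/23 = -4/23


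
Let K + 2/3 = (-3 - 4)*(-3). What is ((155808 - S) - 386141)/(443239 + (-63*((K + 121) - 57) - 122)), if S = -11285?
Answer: -54762/109451 ≈ -0.50033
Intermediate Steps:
K = 61/3 (K = -⅔ + (-3 - 4)*(-3) = -⅔ - 7*(-3) = -⅔ + 21 = 61/3 ≈ 20.333)
((155808 - S) - 386141)/(443239 + (-63*((K + 121) - 57) - 122)) = ((155808 - 1*(-11285)) - 386141)/(443239 + (-63*((61/3 + 121) - 57) - 122)) = ((155808 + 11285) - 386141)/(443239 + (-63*(424/3 - 57) - 122)) = (167093 - 386141)/(443239 + (-63*253/3 - 122)) = -219048/(443239 + (-5313 - 122)) = -219048/(443239 - 5435) = -219048/437804 = -219048*1/437804 = -54762/109451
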